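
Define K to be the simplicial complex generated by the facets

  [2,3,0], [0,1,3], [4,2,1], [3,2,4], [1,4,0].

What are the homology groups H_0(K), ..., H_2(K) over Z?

We work with the vertex ordering 0 < 1 < 2 < 3 < 4. The simplices of K, each written with vertices in increasing order, are:

  0-simplices (5): [0], [1], [2], [3], [4]
  1-simplices (10): [0,1], [0,2], [0,3], [0,4], [1,2], [1,3], [1,4], [2,3], [2,4], [3,4]
  2-simplices (5): [0,1,3], [0,1,4], [0,2,3], [1,2,4], [2,3,4]

giving chain groups C_0 ≅ Z^5, C_1 ≅ Z^10, C_2 ≅ Z^5.

∂_1: C_1 → C_0 sends each edge [p,q] (with p < q) to q − p.
The resulting 5×10 matrix has rank 4, and its Smith normal form has invariant factors (1,1,1,1).

Boundary ∂_2: C_2 → C_1 acts by ∂[p,q,r] = [q,r] − [p,r] + [p,q]. For instance
  ∂[1,2,4] = [2,4] − [1,4] + [1,2],
  ∂[2,3,4] = [3,4] − [2,4] + [2,3].
The 10×5 boundary matrix has rank 5 and Smith normal form diag(1,1,1,1,1).

Reading off H_k = ker ∂_k / im ∂_{k+1}:

  H_0: rank C_0 − rank ∂_1 = 5 − 4 = 1, and the invariant factors of ∂_1 are all 1, so H_0 ≅ Z.
  H_1: rank ker ∂_1 − rank ∂_2 = (10 − 4) − 5 = 1, and the invariant factors of ∂_2 are all 1, so H_1 ≅ Z.
  H_2: rank ker ∂_2 − rank ∂_3 = (5 − 5) − 0 = 0, and there is no ∂_3, so H_2 ≅ 0.

As a check, the Euler characteristic is 5 − 10 + 5 = 0, which agrees with 1 − 1 + 0 = 0.

H_0 = Z,  H_1 = Z,  H_2 = 0.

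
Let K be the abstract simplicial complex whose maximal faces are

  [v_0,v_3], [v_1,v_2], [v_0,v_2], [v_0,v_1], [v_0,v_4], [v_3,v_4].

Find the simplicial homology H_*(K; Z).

H_0 = Z,  H_1 = Z^2.

We work with the vertex ordering v_0 < v_1 < v_2 < v_3 < v_4. The simplices of K, each written with vertices in increasing order, are:

  0-simplices (5): [v_0], [v_1], [v_2], [v_3], [v_4]
  1-simplices (6): [v_0,v_1], [v_0,v_2], [v_0,v_3], [v_0,v_4], [v_1,v_2], [v_3,v_4]

so the chain groups are C_0 ≅ Z^5, C_1 ≅ Z^6.

∂_1: C_1 → C_0 is given by ∂[p,q] = [q] − [p]. For instance
  ∂[v_0,v_1] = [v_1] − [v_0].
As a 5×6 matrix over Z this has rank 4, with invariant factors (1,1,1,1).

Reading off H_k = ker ∂_k / im ∂_{k+1}:

  H_0: rank C_0 − rank ∂_1 = 5 − 4 = 1, and the invariant factors of ∂_1 are all 1, so H_0 = Z.
  H_1: rank ker ∂_1 − rank ∂_2 = (6 − 4) − 0 = 2, and there is no ∂_2, so H_1 = Z^2.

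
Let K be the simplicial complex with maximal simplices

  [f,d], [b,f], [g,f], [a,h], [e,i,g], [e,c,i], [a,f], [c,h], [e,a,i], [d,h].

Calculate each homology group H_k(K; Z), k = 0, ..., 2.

H_0 ≅ Z,  H_1 ≅ Z^3,  H_2 = 0.

We work with the vertex ordering a < b < c < d < e < f < g < h < i. The simplices of K, each written with vertices in increasing order, are:

  0-simplices (9): a, b, c, d, e, f, g, h, i
  1-simplices (14): ae, af, ah, ai, bf, ce, ch, ci, df, dh, eg, ei, fg, gi
  2-simplices (3): aei, cei, egi

so the chain groups are C_0 ≅ Z^9, C_1 ≅ Z^14, C_2 ≅ Z^3.

The boundary map ∂_1: C_1 → C_0 maps an edge to its endpoints' difference, ∂[p,q] = q − p. For instance
  ∂ce = e − c.
The 9×14 boundary matrix has rank 8 and Smith normal form diag(1,1,1,1,1,1,1,1).

Boundary ∂_2: C_2 → C_1 sends each 2-simplex [p,q,r] to [q,r] − [p,r] + [p,q]. For instance
  ∂aei = ei − ai + ae,
  ∂egi = gi − ei + eg.
The 14×3 boundary matrix has rank 3 and Smith normal form diag(1,1,1).

Computing H_k = (kernel of ∂_k) / (image of ∂_{k+1}):

  H_0: rank C_0 − rank ∂_1 = 9 − 8 = 1, and the invariant factors of ∂_1 are all 1, so H_0 ≅ Z.
  H_1: rank ker ∂_1 − rank ∂_2 = (14 − 8) − 3 = 3, and the invariant factors of ∂_2 are all 1, so H_1 ≅ Z^3.
  H_2: rank ker ∂_2 − rank ∂_3 = (3 − 3) − 0 = 0, and there is no ∂_3, so H_2 ≅ 0.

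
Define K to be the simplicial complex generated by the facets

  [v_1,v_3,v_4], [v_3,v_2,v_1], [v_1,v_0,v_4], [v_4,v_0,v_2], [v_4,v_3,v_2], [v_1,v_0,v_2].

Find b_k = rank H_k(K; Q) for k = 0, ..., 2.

b_0 = 1, b_1 = 0, b_2 = 1.

Order the vertices as v_0 < v_1 < v_2 < v_3 < v_4. Listing each simplex with vertices in this order, K has dimension 2 with simplices:

  0-simplices (5): [v_0], [v_1], [v_2], [v_3], [v_4]
  1-simplices (9): [v_0,v_1], [v_0,v_2], [v_0,v_4], [v_1,v_2], [v_1,v_3], [v_1,v_4], [v_2,v_3], [v_2,v_4], [v_3,v_4]
  2-simplices (6): [v_0,v_1,v_2], [v_0,v_1,v_4], [v_0,v_2,v_4], [v_1,v_2,v_3], [v_1,v_3,v_4], [v_2,v_3,v_4]

so the chain groups are C_0 ≅ Z^5, C_1 ≅ Z^9, C_2 ≅ Z^6.

∂_1: C_1 → C_0 is given by ∂[p,q] = [q] − [p].
The resulting 5×9 matrix has rank 4, and its Smith normal form has invariant factors (1,1,1,1).

The boundary map ∂_2: C_2 → C_1 sends each 2-simplex [p,q,r] to [q,r] − [p,r] + [p,q]. For instance
  ∂[v_0,v_1,v_4] = [v_1,v_4] − [v_0,v_4] + [v_0,v_1],
  ∂[v_1,v_3,v_4] = [v_3,v_4] − [v_1,v_4] + [v_1,v_3].
This gives a 9×6 integer matrix of rank 5; reducing to Smith normal form yields diagonal entries (1,1,1,1,1).

Reading off H_k = ker ∂_k / im ∂_{k+1}:

  H_0: rank C_0 − rank ∂_1 = 5 − 4 = 1, and the invariant factors of ∂_1 are all 1, so H_0 ≅ Z.
  H_1: rank ker ∂_1 − rank ∂_2 = (9 − 4) − 5 = 0, and the invariant factors of ∂_2 are all 1, so H_1 ≅ 0.
  H_2: rank ker ∂_2 − rank ∂_3 = (6 − 5) − 0 = 1, and there is no ∂_3, so H_2 ≅ Z.

(K is a triangulation of the 2-sphere S^2.)

Hence the Betti numbers are b_0 = 1, b_1 = 0, b_2 = 1.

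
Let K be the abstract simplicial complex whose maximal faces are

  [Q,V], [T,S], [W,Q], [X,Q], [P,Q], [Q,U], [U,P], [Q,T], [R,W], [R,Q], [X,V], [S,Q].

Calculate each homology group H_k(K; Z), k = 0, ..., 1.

H_0 ≅ Z,  H_1 ≅ Z^4.

Take the total order P < Q < R < S < T < U < V < W < X on the vertex set. Then K (dimension 1) consists of the simplices:

  0-simplices (9): P, Q, R, S, T, U, V, W, X
  1-simplices (12): PQ, PU, QR, QS, QT, QU, QV, QW, QX, RW, ST, VX

so the chain groups are C_0 ≅ Z^9, C_1 ≅ Z^12.

The boundary map ∂_1: C_1 → C_0 is given by ∂[p,q] = [q] − [p]. For instance
  ∂VX = X − V.
As a 9×12 matrix over Z this has rank 8, with invariant factors (1,1,1,1,1,1,1,1).

From H_k ≅ ker(∂_k) / im(∂_{k+1}) we obtain:

  H_0: rank C_0 − rank ∂_1 = 9 − 8 = 1, and the invariant factors of ∂_1 are all 1, so H_0 = Z.
  H_1: rank ker ∂_1 − rank ∂_2 = (12 − 8) − 0 = 4, and there is no ∂_2, so H_1 = Z^4.

(K is a triangulation of a wedge of 4 circles.)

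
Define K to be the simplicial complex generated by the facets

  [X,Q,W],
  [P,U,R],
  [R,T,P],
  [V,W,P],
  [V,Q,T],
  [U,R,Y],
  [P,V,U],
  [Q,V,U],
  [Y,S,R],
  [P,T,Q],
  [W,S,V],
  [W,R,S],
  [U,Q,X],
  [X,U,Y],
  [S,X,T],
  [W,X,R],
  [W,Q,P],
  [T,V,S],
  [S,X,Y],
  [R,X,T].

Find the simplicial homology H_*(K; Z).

Take the total order P < Q < R < S < T < U < V < W < X < Y on the vertex set. Then K (dimension 2) consists of the simplices:

  0-simplices (10): P, Q, R, S, T, U, V, W, X, Y
  1-simplices (30): PQ, PR, PT, PU, PV, PW, QT, QU, QV, QW, QX, RS, RT, RU, RW, RX, RY, ST, SV, SW, SX, SY, TV, TX, UV, UX, UY, VW, WX, XY
  2-simplices (20): PQT, PQW, PRT, PRU, PUV, PVW, QTV, QUV, QUX, QWX, RSW, RSY, RTX, RUY, RWX, STV, STX, SVW, SXY, UXY

giving chain groups C_0 ≅ Z^10, C_1 ≅ Z^30, C_2 ≅ Z^20.

Boundary ∂_1: C_1 → C_0 sends each edge [p,q] (with p < q) to q − p.
The resulting 10×30 matrix has rank 9, and its Smith normal form has invariant factors (1,1,1,1,1,1,1,1,1).

∂_2: C_2 → C_1 acts by ∂[p,q,r] = [q,r] − [p,r] + [p,q]. For instance
  ∂QWX = WX − QX + QW,
  ∂QUX = UX − QX + QU.
The 30×20 boundary matrix has rank 20 and Smith normal form diag(1,1,1,1,1,1,1,1,1,1,1,1,1,1,1,1,1,1,1,2).

Now H_k = ker ∂_k / im ∂_{k+1}, so:

  H_0: rank C_0 − rank ∂_1 = 10 − 9 = 1, and the invariant factors of ∂_1 are all 1, so H_0 = Z.
  H_1: rank ker ∂_1 − rank ∂_2 = (30 − 9) − 20 = 1, and ∂_2 has invariant factor 2 > 1, so H_1 = Z × Z/2.
  H_2: rank ker ∂_2 − rank ∂_3 = (20 − 20) − 0 = 0, and there is no ∂_3, so H_2 = 0.

H_0 ≅ Z,  H_1 ≅ Z × Z/2,  H_2 = 0.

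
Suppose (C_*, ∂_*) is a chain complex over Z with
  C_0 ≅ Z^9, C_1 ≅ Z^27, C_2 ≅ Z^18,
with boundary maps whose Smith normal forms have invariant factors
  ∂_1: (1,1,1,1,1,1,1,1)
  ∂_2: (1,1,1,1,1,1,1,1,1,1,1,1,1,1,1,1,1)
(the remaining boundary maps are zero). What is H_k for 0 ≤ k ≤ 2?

H_0 ≅ Z,  H_1 ≅ Z^2,  H_2 ≅ Z.

H_0: b_0 = 9 − 0 − 8 = 1; torsion from ∂_1 factors > 1: none. So H_0 ≅ Z.
H_1: b_1 = 27 − 8 − 17 = 2; torsion from ∂_2 factors > 1: none. So H_1 ≅ Z^2.
H_2: b_2 = 18 − 17 − 0 = 1; torsion from ∂_3 factors > 1: none. So H_2 ≅ Z.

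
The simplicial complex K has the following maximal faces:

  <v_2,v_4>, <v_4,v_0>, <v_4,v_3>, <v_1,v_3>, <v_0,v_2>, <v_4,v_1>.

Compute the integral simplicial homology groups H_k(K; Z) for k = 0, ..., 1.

H_0 ≅ Z,  H_1 ≅ Z^2.

Order the vertices as v_0 < v_1 < v_2 < v_3 < v_4. Listing each simplex with vertices in this order, K has dimension 1 with simplices:

  0-simplices (5): [v_0], [v_1], [v_2], [v_3], [v_4]
  1-simplices (6): [v_0,v_2], [v_0,v_4], [v_1,v_3], [v_1,v_4], [v_2,v_4], [v_3,v_4]

so the chain groups are C_0 ≅ Z^5, C_1 ≅ Z^6.

The boundary map ∂_1: C_1 → C_0 is given by ∂[p,q] = [q] − [p].
As a 5×6 matrix over Z this has rank 4, with invariant factors (1,1,1,1).

Computing H_k = (kernel of ∂_k) / (image of ∂_{k+1}):

  H_0: rank C_0 − rank ∂_1 = 5 − 4 = 1, and the invariant factors of ∂_1 are all 1, so H_0 = Z.
  H_1: rank ker ∂_1 − rank ∂_2 = (6 − 4) − 0 = 2, and there is no ∂_2, so H_1 = Z^2.

As a check, the Euler characteristic is 5 − 6 = -1, which agrees with 1 − 2 = -1.
(K is a triangulation of a wedge of 2 circles.)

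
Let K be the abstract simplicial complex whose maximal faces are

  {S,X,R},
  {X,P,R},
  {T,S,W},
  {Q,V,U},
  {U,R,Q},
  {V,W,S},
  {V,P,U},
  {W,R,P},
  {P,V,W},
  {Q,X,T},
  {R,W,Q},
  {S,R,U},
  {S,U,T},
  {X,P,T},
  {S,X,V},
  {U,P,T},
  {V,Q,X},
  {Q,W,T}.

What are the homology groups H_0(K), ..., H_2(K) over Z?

Fix the vertex order P < Q < R < S < T < U < V < W < X and write every simplex with vertices in increasing order. Then dim K = 2 and the simplices of K are:

  0-simplices (9): P, Q, R, S, T, U, V, W, X
  1-simplices (27): PR, PT, PU, PV, PW, PX, QR, QT, QU, QV, QW, QX, RS, RU, RW, RX, ST, SU, SV, SW, SX, TU, TW, TX, UV, VW, VX
  2-simplices (18): PRW, PRX, PTU, PTX, PUV, PVW, QRU, QRW, QTW, QTX, QUV, QVX, RSU, RSX, STU, STW, SVW, SVX

Hence C_0 ≅ Z^9, C_1 ≅ Z^27, C_2 ≅ Z^18.

The boundary map ∂_1: C_1 → C_0 maps an edge to its endpoints' difference, ∂[p,q] = q − p.
The 9×27 boundary matrix has rank 8 and Smith normal form diag(1,1,1,1,1,1,1,1).

Boundary ∂_2: C_2 → C_1 maps a triangle to the signed sum of its edges. For instance
  ∂RSU = SU − RU + RS,
  ∂QUV = UV − QV + QU.
This gives a 27×18 integer matrix of rank 17; reducing to Smith normal form yields diagonal entries (1,1,1,1,1,1,1,1,1,1,1,1,1,1,1,1,1).

Computing H_k = (kernel of ∂_k) / (image of ∂_{k+1}):

  H_0: rank C_0 − rank ∂_1 = 9 − 8 = 1, and the invariant factors of ∂_1 are all 1, so H_0 ≅ Z.
  H_1: rank ker ∂_1 − rank ∂_2 = (27 − 8) − 17 = 2, and the invariant factors of ∂_2 are all 1, so H_1 ≅ Z^2.
  H_2: rank ker ∂_2 − rank ∂_3 = (18 − 17) − 0 = 1, and there is no ∂_3, so H_2 ≅ Z.

H_0 ≅ Z,  H_1 ≅ Z^2,  H_2 ≅ Z.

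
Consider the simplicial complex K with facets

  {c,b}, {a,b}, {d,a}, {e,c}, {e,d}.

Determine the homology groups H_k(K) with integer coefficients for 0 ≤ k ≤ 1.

H_0 = Z,  H_1 = Z.

Order the vertices as a < b < c < d < e. Listing each simplex with vertices in this order, K has dimension 1 with simplices:

  0-simplices (5): a, b, c, d, e
  1-simplices (5): ab, ad, bc, ce, de

so the chain groups are C_0 ≅ Z^5, C_1 ≅ Z^5.

∂_1: C_1 → C_0 maps an edge to its endpoints' difference, ∂[p,q] = q − p. For instance
  ∂de = e − d.
The resulting 5×5 matrix has rank 4, and its Smith normal form has invariant factors (1,1,1,1).

From H_k ≅ ker(∂_k) / im(∂_{k+1}) we obtain:

  H_0: rank C_0 − rank ∂_1 = 5 − 4 = 1, and the invariant factors of ∂_1 are all 1, so H_0 = Z.
  H_1: rank ker ∂_1 − rank ∂_2 = (5 − 4) − 0 = 1, and there is no ∂_2, so H_1 = Z.

(K is a triangulation of the circle S^1.)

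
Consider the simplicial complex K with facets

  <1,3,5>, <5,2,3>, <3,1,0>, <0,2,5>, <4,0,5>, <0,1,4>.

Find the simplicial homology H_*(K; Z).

H_0 = Z,  H_1 = Z,  H_2 = 0.

We work with the vertex ordering 0 < 1 < 2 < 3 < 4 < 5. The simplices of K, each written with vertices in increasing order, are:

  0-simplices (6): [0], [1], [2], [3], [4], [5]
  1-simplices (12): [0,1], [0,2], [0,3], [0,4], [0,5], [1,3], [1,4], [1,5], [2,3], [2,5], [3,5], [4,5]
  2-simplices (6): [0,1,3], [0,1,4], [0,2,5], [0,4,5], [1,3,5], [2,3,5]

Hence C_0 ≅ Z^6, C_1 ≅ Z^12, C_2 ≅ Z^6.

Boundary ∂_1: C_1 → C_0 maps an edge to its endpoints' difference, ∂[p,q] = q − p. For instance
  ∂[0,4] = [4] − [0].
The resulting 6×12 matrix has rank 5, and its Smith normal form has invariant factors (1,1,1,1,1).

The boundary map ∂_2: C_2 → C_1 acts by ∂[p,q,r] = [q,r] − [p,r] + [p,q]. For instance
  ∂[1,3,5] = [3,5] − [1,5] + [1,3],
  ∂[0,1,4] = [1,4] − [0,4] + [0,1].
As a 12×6 matrix over Z this has rank 6, with invariant factors (1,1,1,1,1,1).

Reading off H_k = ker ∂_k / im ∂_{k+1}:

  H_0: rank C_0 − rank ∂_1 = 6 − 5 = 1, and the invariant factors of ∂_1 are all 1, so H_0 = Z.
  H_1: rank ker ∂_1 − rank ∂_2 = (12 − 5) − 6 = 1, and the invariant factors of ∂_2 are all 1, so H_1 = Z.
  H_2: rank ker ∂_2 − rank ∂_3 = (6 − 6) − 0 = 0, and there is no ∂_3, so H_2 = 0.

As a check, the Euler characteristic is 6 − 12 + 6 = 0, which agrees with 1 − 1 + 0 = 0.
(K is a triangulation of the cylinder S^1 x I.)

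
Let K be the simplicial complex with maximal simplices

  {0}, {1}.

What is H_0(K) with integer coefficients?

K has 2 vertices.
rank ∂_0 = 0, rank ∂_1 = 0 ⇒ b_0 = 2 − 0 − 0 = 2. So H_0 = Z^2.

H_0 ≅ Z^2.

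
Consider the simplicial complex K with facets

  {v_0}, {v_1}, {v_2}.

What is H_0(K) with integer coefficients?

H_0 ≅ Z^3.

Fix the vertex order v_0 < v_1 < v_2 and write every simplex with vertices in increasing order. Then dim K = 0 and the simplices of K are:

  0-simplices (3): [v_0], [v_1], [v_2]

giving chain groups C_0 ≅ Z^3.

From H_k ≅ ker(∂_k) / im(∂_{k+1}) we obtain:

  H_0: rank C_0 − rank ∂_1 = 3 − 0 = 3, and there is no ∂_1, so H_0 ≅ Z^3.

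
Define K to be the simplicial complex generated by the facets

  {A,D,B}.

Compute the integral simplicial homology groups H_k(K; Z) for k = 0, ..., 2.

H_0 ≅ Z,  H_1 = 0,  H_2 = 0.

K has 3 vertices, 3 edges, 1 triangle.
rank ∂_0 = 0, rank ∂_1 = 2 ⇒ b_0 = 3 − 0 − 2 = 1; all invariant factors of ∂_1 are 1 so no torsion. So H_0 ≅ Z.
rank ∂_1 = 2, rank ∂_2 = 1 ⇒ b_1 = 3 − 2 − 1 = 0; all invariant factors of ∂_2 are 1 so no torsion. So H_1 ≅ 0.
rank ∂_2 = 1, rank ∂_3 = 0 ⇒ b_2 = 1 − 1 − 0 = 0. So H_2 ≅ 0.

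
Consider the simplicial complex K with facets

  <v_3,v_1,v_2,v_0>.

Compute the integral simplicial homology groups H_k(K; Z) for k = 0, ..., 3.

H_0 = Z,  H_1 = 0,  H_2 = 0,  H_3 = 0.

K has 4 vertices, 6 edges, 4 triangles, 1 3-simplex.
rank ∂_0 = 0, rank ∂_1 = 3 ⇒ b_0 = 4 − 0 − 3 = 1; all invariant factors of ∂_1 are 1 so no torsion. So H_0 = Z.
rank ∂_1 = 3, rank ∂_2 = 3 ⇒ b_1 = 6 − 3 − 3 = 0; all invariant factors of ∂_2 are 1 so no torsion. So H_1 = 0.
rank ∂_2 = 3, rank ∂_3 = 1 ⇒ b_2 = 4 − 3 − 1 = 0; all invariant factors of ∂_3 are 1 so no torsion. So H_2 = 0.
rank ∂_3 = 1, rank ∂_4 = 0 ⇒ b_3 = 1 − 1 − 0 = 0. So H_3 = 0.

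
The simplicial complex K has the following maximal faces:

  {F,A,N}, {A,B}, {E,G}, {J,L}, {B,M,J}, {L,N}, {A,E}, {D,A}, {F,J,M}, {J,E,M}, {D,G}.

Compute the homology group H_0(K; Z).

H_0 ≅ Z.

Take the total order A < B < D < E < F < G < J < L < M < N on the vertex set. Then K (dimension 2) consists of the simplices:

  0-simplices (10): A, B, D, E, F, G, J, L, M, N
  1-simplices (17): AB, AD, AE, AF, AN, BJ, BM, DG, EG, EJ, EM, FJ, FM, FN, JL, JM, LN
  2-simplices (4): AFN, BJM, EJM, FJM

Hence C_0 ≅ Z^10, C_1 ≅ Z^17, C_2 ≅ Z^4.

The boundary map ∂_1: C_1 → C_0 is given by ∂[p,q] = [q] − [p]. For instance
  ∂EG = G − E.
This gives a 10×17 integer matrix of rank 9; reducing to Smith normal form yields diagonal entries (1,1,1,1,1,1,1,1,1).

∂_2: C_2 → C_1 sends each 2-simplex [p,q,r] to [q,r] − [p,r] + [p,q]. For instance
  ∂EJM = JM − EM + EJ,
  ∂BJM = JM − BM + BJ.
This gives a 17×4 integer matrix of rank 4; reducing to Smith normal form yields diagonal entries (1,1,1,1).

Computing H_k = (kernel of ∂_k) / (image of ∂_{k+1}):

  H_0: rank C_0 − rank ∂_1 = 10 − 9 = 1, and the invariant factors of ∂_1 are all 1, so H_0 ≅ Z.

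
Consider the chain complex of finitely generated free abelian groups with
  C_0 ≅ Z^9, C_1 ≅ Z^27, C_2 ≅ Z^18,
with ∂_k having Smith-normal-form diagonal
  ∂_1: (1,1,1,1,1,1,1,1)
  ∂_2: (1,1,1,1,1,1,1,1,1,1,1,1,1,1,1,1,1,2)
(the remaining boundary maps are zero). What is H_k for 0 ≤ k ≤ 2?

H_0 ≅ Z,  H_1 ≅ Z ⊕ Z/2Z,  H_2 = 0.

H_0: b_0 = 9 − 0 − 8 = 1; torsion from ∂_1 factors > 1: none. So H_0 ≅ Z.
H_1: b_1 = 27 − 8 − 18 = 1; torsion from ∂_2 factors > 1: [2]. So H_1 ≅ Z ⊕ Z/2Z.
H_2: b_2 = 18 − 18 − 0 = 0; torsion from ∂_3 factors > 1: none. So H_2 ≅ 0.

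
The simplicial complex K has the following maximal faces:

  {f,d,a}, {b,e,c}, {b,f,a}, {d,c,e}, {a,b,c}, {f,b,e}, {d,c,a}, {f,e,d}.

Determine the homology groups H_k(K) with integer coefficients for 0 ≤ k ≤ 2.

K has 6 vertices, 12 edges, 8 triangles.
rank ∂_0 = 0, rank ∂_1 = 5 ⇒ b_0 = 6 − 0 − 5 = 1; all invariant factors of ∂_1 are 1 so no torsion. So H_0 ≅ Z.
rank ∂_1 = 5, rank ∂_2 = 7 ⇒ b_1 = 12 − 5 − 7 = 0; all invariant factors of ∂_2 are 1 so no torsion. So H_1 ≅ 0.
rank ∂_2 = 7, rank ∂_3 = 0 ⇒ b_2 = 8 − 7 − 0 = 1. So H_2 ≅ Z.

H_0 ≅ Z,  H_1 = 0,  H_2 ≅ Z.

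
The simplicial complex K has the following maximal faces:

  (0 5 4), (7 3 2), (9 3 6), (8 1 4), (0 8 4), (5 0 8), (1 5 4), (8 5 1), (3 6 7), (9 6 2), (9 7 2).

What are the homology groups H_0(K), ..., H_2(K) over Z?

Take the total order 0 < 1 < 2 < 3 < 4 < 5 < 6 < 7 < 8 < 9 on the vertex set. Then K (dimension 2) consists of the simplices:

  0-simplices (10): [0], [1], [2], [3], [4], [5], [6], [7], [8], [9]
  1-simplices (19): [0,4], [0,5], [0,8], [1,4], [1,5], [1,8], [2,3], [2,6], [2,7], [2,9], [3,6], [3,7], [3,9], [4,5], [4,8], [5,8], [6,7], [6,9], [7,9]
  2-simplices (11): [0,4,5], [0,4,8], [0,5,8], [1,4,5], [1,4,8], [1,5,8], [2,3,7], [2,6,9], [2,7,9], [3,6,7], [3,6,9]

Hence C_0 ≅ Z^10, C_1 ≅ Z^19, C_2 ≅ Z^11.

The boundary map ∂_1: C_1 → C_0 maps an edge to its endpoints' difference, ∂[p,q] = q − p.
This gives a 10×19 integer matrix of rank 8; reducing to Smith normal form yields diagonal entries (1,1,1,1,1,1,1,1).

∂_2: C_2 → C_1 sends each 2-simplex [p,q,r] to [q,r] − [p,r] + [p,q]. For instance
  ∂[2,6,9] = [6,9] − [2,9] + [2,6],
  ∂[3,6,9] = [6,9] − [3,9] + [3,6].
This gives a 19×11 integer matrix of rank 10; reducing to Smith normal form yields diagonal entries (1,1,1,1,1,1,1,1,1,1).

Reading off H_k = ker ∂_k / im ∂_{k+1}:

  H_0: rank C_0 − rank ∂_1 = 10 − 8 = 2, and the invariant factors of ∂_1 are all 1, so H_0 ≅ Z^2.
  H_1: rank ker ∂_1 − rank ∂_2 = (19 − 8) − 10 = 1, and the invariant factors of ∂_2 are all 1, so H_1 ≅ Z.
  H_2: rank ker ∂_2 − rank ∂_3 = (11 − 10) − 0 = 1, and there is no ∂_3, so H_2 ≅ Z.

As a check, the Euler characteristic is 10 − 19 + 11 = 2, which agrees with 2 − 1 + 1 = 2.

H_0 = Z^2,  H_1 = Z,  H_2 = Z.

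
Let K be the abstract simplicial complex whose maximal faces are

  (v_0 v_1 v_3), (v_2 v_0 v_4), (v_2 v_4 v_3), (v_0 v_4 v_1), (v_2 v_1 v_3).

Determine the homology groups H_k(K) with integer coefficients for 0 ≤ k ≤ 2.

We work with the vertex ordering v_0 < v_1 < v_2 < v_3 < v_4. The simplices of K, each written with vertices in increasing order, are:

  0-simplices (5): [v_0], [v_1], [v_2], [v_3], [v_4]
  1-simplices (10): [v_0,v_1], [v_0,v_2], [v_0,v_3], [v_0,v_4], [v_1,v_2], [v_1,v_3], [v_1,v_4], [v_2,v_3], [v_2,v_4], [v_3,v_4]
  2-simplices (5): [v_0,v_1,v_3], [v_0,v_1,v_4], [v_0,v_2,v_4], [v_1,v_2,v_3], [v_2,v_3,v_4]

so the chain groups are C_0 ≅ Z^5, C_1 ≅ Z^10, C_2 ≅ Z^5.

Boundary ∂_1: C_1 → C_0 sends each edge [p,q] (with p < q) to q − p. For instance
  ∂[v_1,v_4] = [v_4] − [v_1].
This gives a 5×10 integer matrix of rank 4; reducing to Smith normal form yields diagonal entries (1,1,1,1).

Boundary ∂_2: C_2 → C_1 sends each 2-simplex [p,q,r] to [q,r] − [p,r] + [p,q]. For instance
  ∂[v_0,v_2,v_4] = [v_2,v_4] − [v_0,v_4] + [v_0,v_2],
  ∂[v_1,v_2,v_3] = [v_2,v_3] − [v_1,v_3] + [v_1,v_2].
The resulting 10×5 matrix has rank 5, and its Smith normal form has invariant factors (1,1,1,1,1).

From H_k ≅ ker(∂_k) / im(∂_{k+1}) we obtain:

  H_0: rank C_0 − rank ∂_1 = 5 − 4 = 1, and the invariant factors of ∂_1 are all 1, so H_0 = Z.
  H_1: rank ker ∂_1 − rank ∂_2 = (10 − 4) − 5 = 1, and the invariant factors of ∂_2 are all 1, so H_1 = Z.
  H_2: rank ker ∂_2 − rank ∂_3 = (5 − 5) − 0 = 0, and there is no ∂_3, so H_2 = 0.

(K is a triangulation of the Möbius band.)

H_0 ≅ Z,  H_1 ≅ Z,  H_2 = 0.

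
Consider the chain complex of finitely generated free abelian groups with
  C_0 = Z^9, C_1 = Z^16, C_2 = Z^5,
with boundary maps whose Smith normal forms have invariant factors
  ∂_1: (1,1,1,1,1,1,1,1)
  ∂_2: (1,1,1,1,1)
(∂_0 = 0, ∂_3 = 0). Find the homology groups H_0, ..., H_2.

H_0 ≅ Z,  H_1 ≅ Z^3,  H_2 = 0.

H_0: b_0 = 9 − 0 − 8 = 1; torsion from ∂_1 factors > 1: none. So H_0 ≅ Z.
H_1: b_1 = 16 − 8 − 5 = 3; torsion from ∂_2 factors > 1: none. So H_1 ≅ Z^3.
H_2: b_2 = 5 − 5 − 0 = 0; torsion from ∂_3 factors > 1: none. So H_2 ≅ 0.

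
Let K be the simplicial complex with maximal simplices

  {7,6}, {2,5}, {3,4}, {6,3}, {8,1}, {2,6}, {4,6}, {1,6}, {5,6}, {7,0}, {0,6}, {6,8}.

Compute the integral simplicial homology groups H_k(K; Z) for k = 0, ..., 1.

Fix the vertex order 0 < 1 < 2 < 3 < 4 < 5 < 6 < 7 < 8 and write every simplex with vertices in increasing order. Then dim K = 1 and the simplices of K are:

  0-simplices (9): [0], [1], [2], [3], [4], [5], [6], [7], [8]
  1-simplices (12): [0,6], [0,7], [1,6], [1,8], [2,5], [2,6], [3,4], [3,6], [4,6], [5,6], [6,7], [6,8]

Hence C_0 ≅ Z^9, C_1 ≅ Z^12.

∂_1: C_1 → C_0 maps an edge to its endpoints' difference, ∂[p,q] = q − p. For instance
  ∂[6,8] = [8] − [6].
This gives a 9×12 integer matrix of rank 8; reducing to Smith normal form yields diagonal entries (1,1,1,1,1,1,1,1).

Computing H_k = (kernel of ∂_k) / (image of ∂_{k+1}):

  H_0: rank C_0 − rank ∂_1 = 9 − 8 = 1, and the invariant factors of ∂_1 are all 1, so H_0 = Z.
  H_1: rank ker ∂_1 − rank ∂_2 = (12 − 8) − 0 = 4, and there is no ∂_2, so H_1 = Z^4.

H_0 ≅ Z,  H_1 ≅ Z^4.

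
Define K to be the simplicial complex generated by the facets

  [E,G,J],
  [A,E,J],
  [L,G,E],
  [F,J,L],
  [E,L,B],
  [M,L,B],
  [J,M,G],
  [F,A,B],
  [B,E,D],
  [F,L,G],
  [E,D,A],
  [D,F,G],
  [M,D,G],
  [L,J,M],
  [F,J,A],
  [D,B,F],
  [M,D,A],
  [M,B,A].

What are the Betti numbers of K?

b_0 = 1, b_1 = 1, b_2 = 0.

Take the total order A < B < D < E < F < G < J < L < M on the vertex set. Then K (dimension 2) consists of the simplices:

  0-simplices (9): A, B, D, E, F, G, J, L, M
  1-simplices (27): AB, AD, AE, AF, AJ, AM, BD, BE, BF, BL, BM, DE, DF, DG, DM, EG, EJ, EL, FG, FJ, FL, GJ, GL, GM, JL, JM, LM
  2-simplices (18): ABF, ABM, ADE, ADM, AEJ, AFJ, BDE, BDF, BEL, BLM, DFG, DGM, EGJ, EGL, FGL, FJL, GJM, JLM

giving chain groups C_0 ≅ Z^9, C_1 ≅ Z^27, C_2 ≅ Z^18.

The boundary map ∂_1: C_1 → C_0 is given by ∂[p,q] = [q] − [p]. For instance
  ∂JL = L − J.
The resulting 9×27 matrix has rank 8, and its Smith normal form has invariant factors (1,1,1,1,1,1,1,1).

Boundary ∂_2: C_2 → C_1 acts by ∂[p,q,r] = [q,r] − [p,r] + [p,q]. For instance
  ∂GJM = JM − GM + GJ,
  ∂ADE = DE − AE + AD.
As a 27×18 matrix over Z this has rank 18, with invariant factors (1,1,1,1,1,1,1,1,1,1,1,1,1,1,1,1,1,2).

Computing H_k = (kernel of ∂_k) / (image of ∂_{k+1}):

  H_0: rank C_0 − rank ∂_1 = 9 − 8 = 1, and the invariant factors of ∂_1 are all 1, so H_0 = Z.
  H_1: rank ker ∂_1 − rank ∂_2 = (27 − 8) − 18 = 1, and ∂_2 has invariant factor 2 > 1, so H_1 = Z × Z/2.
  H_2: rank ker ∂_2 − rank ∂_3 = (18 − 18) − 0 = 0, and there is no ∂_3, so H_2 = 0.

Hence the Betti numbers are b_0 = 1, b_1 = 1, b_2 = 0.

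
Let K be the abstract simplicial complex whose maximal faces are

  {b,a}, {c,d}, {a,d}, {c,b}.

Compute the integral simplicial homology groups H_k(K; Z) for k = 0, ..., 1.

Fix the vertex order a < b < c < d and write every simplex with vertices in increasing order. Then dim K = 1 and the simplices of K are:

  0-simplices (4): a, b, c, d
  1-simplices (4): ab, ad, bc, cd

Hence C_0 ≅ Z^4, C_1 ≅ Z^4.

∂_1: C_1 → C_0 is given by ∂[p,q] = [q] − [p].
The 4×4 boundary matrix has rank 3 and Smith normal form diag(1,1,1).

Reading off H_k = ker ∂_k / im ∂_{k+1}:

  H_0: rank C_0 − rank ∂_1 = 4 − 3 = 1, and the invariant factors of ∂_1 are all 1, so H_0 = Z.
  H_1: rank ker ∂_1 − rank ∂_2 = (4 − 3) − 0 = 1, and there is no ∂_2, so H_1 = Z.

As a check, the Euler characteristic is 4 − 4 = 0, which agrees with 1 − 1 = 0.
(K is a triangulation of the circle S^1.)

H_0 = Z,  H_1 = Z.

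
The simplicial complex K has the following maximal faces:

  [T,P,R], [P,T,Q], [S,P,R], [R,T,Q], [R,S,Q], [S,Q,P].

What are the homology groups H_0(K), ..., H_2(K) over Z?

K has 5 vertices, 9 edges, 6 triangles.
rank ∂_0 = 0, rank ∂_1 = 4 ⇒ b_0 = 5 − 0 − 4 = 1; all invariant factors of ∂_1 are 1 so no torsion. So H_0 ≅ Z.
rank ∂_1 = 4, rank ∂_2 = 5 ⇒ b_1 = 9 − 4 − 5 = 0; all invariant factors of ∂_2 are 1 so no torsion. So H_1 ≅ 0.
rank ∂_2 = 5, rank ∂_3 = 0 ⇒ b_2 = 6 − 5 − 0 = 1. So H_2 ≅ Z.

H_0 = Z,  H_1 = 0,  H_2 = Z.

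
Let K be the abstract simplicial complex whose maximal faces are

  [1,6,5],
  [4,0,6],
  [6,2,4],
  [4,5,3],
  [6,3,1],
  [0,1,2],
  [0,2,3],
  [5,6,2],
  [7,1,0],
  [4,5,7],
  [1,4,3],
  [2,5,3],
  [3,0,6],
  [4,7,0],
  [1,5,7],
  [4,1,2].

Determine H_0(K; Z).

H_0 ≅ Z.

Fix the vertex order 0 < 1 < 2 < 3 < 4 < 5 < 6 < 7 and write every simplex with vertices in increasing order. Then dim K = 2 and the simplices of K are:

  0-simplices (8): [0], [1], [2], [3], [4], [5], [6], [7]
  1-simplices (24): (24 of them)
  2-simplices (16): [0,1,2], [0,1,7], [0,2,3], [0,3,6], [0,4,6], [0,4,7], [1,2,4], [1,3,4], [1,3,6], [1,5,6], [1,5,7], [2,3,5], [2,4,6], [2,5,6], [3,4,5], [4,5,7]

so the chain groups are C_0 ≅ Z^8, C_1 ≅ Z^24, C_2 ≅ Z^16.

∂_1: C_1 → C_0 sends each edge [p,q] (with p < q) to q − p.
The 8×24 boundary matrix has rank 7 and Smith normal form diag(1,1,1,1,1,1,1).

The boundary map ∂_2: C_2 → C_1 sends each 2-simplex [p,q,r] to [q,r] − [p,r] + [p,q]. For instance
  ∂[4,5,7] = [5,7] − [4,7] + [4,5],
  ∂[2,4,6] = [4,6] − [2,6] + [2,4].
This gives a 24×16 integer matrix of rank 15; reducing to Smith normal form yields diagonal entries (1,1,1,1,1,1,1,1,1,1,1,1,1,1,1).

Computing H_k = (kernel of ∂_k) / (image of ∂_{k+1}):

  H_0: rank C_0 − rank ∂_1 = 8 − 7 = 1, and the invariant factors of ∂_1 are all 1, so H_0 ≅ Z.

(K is a triangulation of the torus T^2.)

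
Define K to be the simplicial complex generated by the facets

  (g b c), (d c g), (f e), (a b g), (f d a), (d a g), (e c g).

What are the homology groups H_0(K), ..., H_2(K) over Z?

Order the vertices as a < b < c < d < e < f < g. Listing each simplex with vertices in this order, K has dimension 2 with simplices:

  0-simplices (7): a, b, c, d, e, f, g
  1-simplices (13): ab, ad, af, ag, bc, bg, cd, ce, cg, df, dg, ef, eg
  2-simplices (6): abg, adf, adg, bcg, cdg, ceg

so the chain groups are C_0 ≅ Z^7, C_1 ≅ Z^13, C_2 ≅ Z^6.

∂_1: C_1 → C_0 is given by ∂[p,q] = [q] − [p].
As a 7×13 matrix over Z this has rank 6, with invariant factors (1,1,1,1,1,1).

The boundary map ∂_2: C_2 → C_1 acts by ∂[p,q,r] = [q,r] − [p,r] + [p,q]. For instance
  ∂bcg = cg − bg + bc,
  ∂adg = dg − ag + ad.
The 13×6 boundary matrix has rank 6 and Smith normal form diag(1,1,1,1,1,1).

Computing H_k = (kernel of ∂_k) / (image of ∂_{k+1}):

  H_0: rank C_0 − rank ∂_1 = 7 − 6 = 1, and the invariant factors of ∂_1 are all 1, so H_0 ≅ Z.
  H_1: rank ker ∂_1 − rank ∂_2 = (13 − 6) − 6 = 1, and the invariant factors of ∂_2 are all 1, so H_1 ≅ Z.
  H_2: rank ker ∂_2 − rank ∂_3 = (6 − 6) − 0 = 0, and there is no ∂_3, so H_2 ≅ 0.

H_0 = Z,  H_1 = Z,  H_2 = 0.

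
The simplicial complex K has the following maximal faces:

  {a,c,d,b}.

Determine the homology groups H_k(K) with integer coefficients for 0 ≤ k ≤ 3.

We work with the vertex ordering a < b < c < d. The simplices of K, each written with vertices in increasing order, are:

  0-simplices (4): a, b, c, d
  1-simplices (6): ab, ac, ad, bc, bd, cd
  2-simplices (4): abc, abd, acd, bcd
  3-simplices (1): abcd

so the chain groups are C_0 ≅ Z^4, C_1 ≅ Z^6, C_2 ≅ Z^4, C_3 ≅ Z^1.

The boundary map ∂_1: C_1 → C_0 maps an edge to its endpoints' difference, ∂[p,q] = q − p. For instance
  ∂bc = c − b.
The 4×6 boundary matrix has rank 3 and Smith normal form diag(1,1,1).

∂_2: C_2 → C_1 maps a triangle to the signed sum of its edges. For instance
  ∂acd = cd − ad + ac,
  ∂abc = bc − ac + ab.
The resulting 6×4 matrix has rank 3, and its Smith normal form has invariant factors (1,1,1).

∂_3: C_3 → C_2 sends each 3-simplex σ to the alternating sum Σ_i (−1)^i (σ with its i-th vertex removed). For instance
  ∂abcd = bcd − acd + abd − abc.
As a 4×1 matrix over Z this has rank 1, with invariant factors (1).

Computing H_k = (kernel of ∂_k) / (image of ∂_{k+1}):

  H_0: rank C_0 − rank ∂_1 = 4 − 3 = 1, and the invariant factors of ∂_1 are all 1, so H_0 ≅ Z.
  H_1: rank ker ∂_1 − rank ∂_2 = (6 − 3) − 3 = 0, and the invariant factors of ∂_2 are all 1, so H_1 ≅ 0.
  H_2: rank ker ∂_2 − rank ∂_3 = (4 − 3) − 1 = 0, and the invariant factors of ∂_3 are all 1, so H_2 ≅ 0.
  H_3: rank ker ∂_3 − rank ∂_4 = (1 − 1) − 0 = 0, and there is no ∂_4, so H_3 ≅ 0.

H_0 ≅ Z,  H_1 = 0,  H_2 = 0,  H_3 = 0.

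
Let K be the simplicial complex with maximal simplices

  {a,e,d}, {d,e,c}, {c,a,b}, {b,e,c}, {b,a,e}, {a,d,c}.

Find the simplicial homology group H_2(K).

H_2 = Z.

We work with the vertex ordering a < b < c < d < e. The simplices of K, each written with vertices in increasing order, are:

  0-simplices (5): a, b, c, d, e
  1-simplices (9): ab, ac, ad, ae, bc, be, cd, ce, de
  2-simplices (6): abc, abe, acd, ade, bce, cde

Hence C_0 ≅ Z^5, C_1 ≅ Z^9, C_2 ≅ Z^6.

∂_1: C_1 → C_0 sends each edge [p,q] (with p < q) to q − p.
The resulting 5×9 matrix has rank 4, and its Smith normal form has invariant factors (1,1,1,1).

Boundary ∂_2: C_2 → C_1 sends each 2-simplex [p,q,r] to [q,r] − [p,r] + [p,q]. For instance
  ∂acd = cd − ad + ac,
  ∂abe = be − ae + ab.
The resulting 9×6 matrix has rank 5, and its Smith normal form has invariant factors (1,1,1,1,1).

Now H_k = ker ∂_k / im ∂_{k+1}, so:

  H_2: rank ker ∂_2 − rank ∂_3 = (6 − 5) − 0 = 1, and there is no ∂_3, so H_2 ≅ Z.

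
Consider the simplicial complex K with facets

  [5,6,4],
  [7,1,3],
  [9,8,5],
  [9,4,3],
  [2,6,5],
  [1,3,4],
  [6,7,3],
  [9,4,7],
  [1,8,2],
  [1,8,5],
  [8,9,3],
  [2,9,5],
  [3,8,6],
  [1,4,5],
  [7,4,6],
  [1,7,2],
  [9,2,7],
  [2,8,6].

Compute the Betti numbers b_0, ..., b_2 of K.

Fix the vertex order 1 < 2 < 3 < 4 < 5 < 6 < 7 < 8 < 9 and write every simplex with vertices in increasing order. Then dim K = 2 and the simplices of K are:

  0-simplices (9): [1], [2], [3], [4], [5], [6], [7], [8], [9]
  1-simplices (27): (27 of them)
  2-simplices (18): [1,2,7], [1,2,8], [1,3,4], [1,3,7], [1,4,5], [1,5,8], [2,5,6], [2,5,9], [2,6,8], [2,7,9], [3,4,9], [3,6,7], [3,6,8], [3,8,9], [4,5,6], [4,6,7], [4,7,9], [5,8,9]

so the chain groups are C_0 ≅ Z^9, C_1 ≅ Z^27, C_2 ≅ Z^18.

Boundary ∂_1: C_1 → C_0 sends each edge [p,q] (with p < q) to q − p.
This gives a 9×27 integer matrix of rank 8; reducing to Smith normal form yields diagonal entries (1,1,1,1,1,1,1,1).

The boundary map ∂_2: C_2 → C_1 acts by ∂[p,q,r] = [q,r] − [p,r] + [p,q]. For instance
  ∂[5,8,9] = [8,9] − [5,9] + [5,8],
  ∂[2,7,9] = [7,9] − [2,9] + [2,7].
This gives a 27×18 integer matrix of rank 18; reducing to Smith normal form yields diagonal entries (1,1,1,1,1,1,1,1,1,1,1,1,1,1,1,1,1,2).

Reading off H_k = ker ∂_k / im ∂_{k+1}:

  H_0: rank C_0 − rank ∂_1 = 9 − 8 = 1, and the invariant factors of ∂_1 are all 1, so H_0 = Z.
  H_1: rank ker ∂_1 − rank ∂_2 = (27 − 8) − 18 = 1, and ∂_2 has invariant factor 2 > 1, so H_1 = Z ⊕ Z/2.
  H_2: rank ker ∂_2 − rank ∂_3 = (18 − 18) − 0 = 0, and there is no ∂_3, so H_2 = 0.

As a check, the Euler characteristic is 9 − 27 + 18 = 0, which agrees with 1 − 1 + 0 = 0.

Hence the Betti numbers are b_0 = 1, b_1 = 1, b_2 = 0.

b_0 = 1, b_1 = 1, b_2 = 0.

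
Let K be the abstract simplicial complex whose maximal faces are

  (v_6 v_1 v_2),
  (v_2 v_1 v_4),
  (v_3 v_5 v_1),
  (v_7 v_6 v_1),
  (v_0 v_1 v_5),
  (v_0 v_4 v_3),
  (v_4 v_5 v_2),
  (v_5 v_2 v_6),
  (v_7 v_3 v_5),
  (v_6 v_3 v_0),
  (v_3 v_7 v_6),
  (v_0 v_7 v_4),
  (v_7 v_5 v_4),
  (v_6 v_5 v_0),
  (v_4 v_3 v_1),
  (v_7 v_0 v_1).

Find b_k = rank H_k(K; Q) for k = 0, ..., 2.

b_0 = 1, b_1 = 2, b_2 = 1.

Order the vertices as v_0 < v_1 < v_2 < v_3 < v_4 < v_5 < v_6 < v_7. Listing each simplex with vertices in this order, K has dimension 2 with simplices:

  0-simplices (8): [v_0], [v_1], [v_2], [v_3], [v_4], [v_5], [v_6], [v_7]
  1-simplices (24): (24 of them)
  2-simplices (16): (16 of them)

giving chain groups C_0 ≅ Z^8, C_1 ≅ Z^24, C_2 ≅ Z^16.

The boundary map ∂_1: C_1 → C_0 maps an edge to its endpoints' difference, ∂[p,q] = q − p. For instance
  ∂[v_2,v_4] = [v_4] − [v_2].
The 8×24 boundary matrix has rank 7 and Smith normal form diag(1,1,1,1,1,1,1).

∂_2: C_2 → C_1 maps a triangle to the signed sum of its edges. For instance
  ∂[v_3,v_6,v_7] = [v_6,v_7] − [v_3,v_7] + [v_3,v_6],
  ∂[v_1,v_6,v_7] = [v_6,v_7] − [v_1,v_7] + [v_1,v_6].
The 24×16 boundary matrix has rank 15 and Smith normal form diag(1,1,1,1,1,1,1,1,1,1,1,1,1,1,1).

From H_k ≅ ker(∂_k) / im(∂_{k+1}) we obtain:

  H_0: rank C_0 − rank ∂_1 = 8 − 7 = 1, and the invariant factors of ∂_1 are all 1, so H_0 = Z.
  H_1: rank ker ∂_1 − rank ∂_2 = (24 − 7) − 15 = 2, and the invariant factors of ∂_2 are all 1, so H_1 = Z^2.
  H_2: rank ker ∂_2 − rank ∂_3 = (16 − 15) − 0 = 1, and there is no ∂_3, so H_2 = Z.

Hence the Betti numbers are b_0 = 1, b_1 = 2, b_2 = 1.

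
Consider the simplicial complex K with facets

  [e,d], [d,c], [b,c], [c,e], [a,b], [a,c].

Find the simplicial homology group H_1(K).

H_1 = Z^2.

Take the total order a < b < c < d < e on the vertex set. Then K (dimension 1) consists of the simplices:

  0-simplices (5): a, b, c, d, e
  1-simplices (6): ab, ac, bc, cd, ce, de

giving chain groups C_0 ≅ Z^5, C_1 ≅ Z^6.

The boundary map ∂_1: C_1 → C_0 sends each edge [p,q] (with p < q) to q − p.
This gives a 5×6 integer matrix of rank 4; reducing to Smith normal form yields diagonal entries (1,1,1,1).

From H_k ≅ ker(∂_k) / im(∂_{k+1}) we obtain:

  H_1: rank ker ∂_1 − rank ∂_2 = (6 − 4) − 0 = 2, and there is no ∂_2, so H_1 = Z^2.

(K is a triangulation of a wedge of 2 circles.)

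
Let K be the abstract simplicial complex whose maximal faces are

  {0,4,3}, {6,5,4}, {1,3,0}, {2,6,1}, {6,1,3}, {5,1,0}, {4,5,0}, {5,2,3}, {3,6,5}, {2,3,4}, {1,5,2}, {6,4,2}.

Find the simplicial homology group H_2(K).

Take the total order 0 < 1 < 2 < 3 < 4 < 5 < 6 on the vertex set. Then K (dimension 2) consists of the simplices:

  0-simplices (7): [0], [1], [2], [3], [4], [5], [6]
  1-simplices (18): [0,1], [0,3], [0,4], [0,5], [1,2], [1,3], [1,5], [1,6], [2,3], [2,4], [2,5], [2,6], [3,4], [3,5], [3,6], [4,5], [4,6], [5,6]
  2-simplices (12): [0,1,3], [0,1,5], [0,3,4], [0,4,5], [1,2,5], [1,2,6], [1,3,6], [2,3,4], [2,3,5], [2,4,6], [3,5,6], [4,5,6]

Hence C_0 ≅ Z^7, C_1 ≅ Z^18, C_2 ≅ Z^12.

The boundary map ∂_1: C_1 → C_0 maps an edge to its endpoints' difference, ∂[p,q] = q − p. For instance
  ∂[0,5] = [5] − [0].
As a 7×18 matrix over Z this has rank 6, with invariant factors (1,1,1,1,1,1).

The boundary map ∂_2: C_2 → C_1 acts by ∂[p,q,r] = [q,r] − [p,r] + [p,q]. For instance
  ∂[2,3,5] = [3,5] − [2,5] + [2,3],
  ∂[4,5,6] = [5,6] − [4,6] + [4,5].
The resulting 18×12 matrix has rank 12, and its Smith normal form has invariant factors (1,1,1,1,1,1,1,1,1,1,1,2).

Reading off H_k = ker ∂_k / im ∂_{k+1}:

  H_2: rank ker ∂_2 − rank ∂_3 = (12 − 12) − 0 = 0, and there is no ∂_3, so H_2 = 0.

H_2 ≅ 0.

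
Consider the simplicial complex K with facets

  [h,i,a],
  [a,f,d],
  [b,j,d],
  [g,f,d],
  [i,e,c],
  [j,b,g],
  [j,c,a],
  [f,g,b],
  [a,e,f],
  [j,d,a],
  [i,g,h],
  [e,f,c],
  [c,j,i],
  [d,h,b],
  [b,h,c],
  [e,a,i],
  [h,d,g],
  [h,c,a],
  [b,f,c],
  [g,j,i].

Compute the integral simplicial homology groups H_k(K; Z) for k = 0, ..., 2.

H_0 ≅ Z,  H_1 ≅ Z ⊕ Z/2,  H_2 = 0.

We work with the vertex ordering a < b < c < d < e < f < g < h < i < j. The simplices of K, each written with vertices in increasing order, are:

  0-simplices (10): a, b, c, d, e, f, g, h, i, j
  1-simplices (30): ac, ad, ae, af, ah, ai, aj, bc, bd, bf, bg, bh, bj, ce, cf, ch, ci, cj, df, dg, dh, dj, ef, ei, fg, gh, gi, gj, hi, ij
  2-simplices (20): ach, acj, adf, adj, aef, aei, ahi, bcf, bch, bdh, bdj, bfg, bgj, cef, cei, cij, dfg, dgh, ghi, gij

giving chain groups C_0 ≅ Z^10, C_1 ≅ Z^30, C_2 ≅ Z^20.

∂_1: C_1 → C_0 is given by ∂[p,q] = [q] − [p]. For instance
  ∂dg = g − d.
This gives a 10×30 integer matrix of rank 9; reducing to Smith normal form yields diagonal entries (1,1,1,1,1,1,1,1,1).

Boundary ∂_2: C_2 → C_1 acts by ∂[p,q,r] = [q,r] − [p,r] + [p,q]. For instance
  ∂ahi = hi − ai + ah,
  ∂adf = df − af + ad.
As a 30×20 matrix over Z this has rank 20, with invariant factors (1,1,1,1,1,1,1,1,1,1,1,1,1,1,1,1,1,1,1,2).

From H_k ≅ ker(∂_k) / im(∂_{k+1}) we obtain:

  H_0: rank C_0 − rank ∂_1 = 10 − 9 = 1, and the invariant factors of ∂_1 are all 1, so H_0 = Z.
  H_1: rank ker ∂_1 − rank ∂_2 = (30 − 9) − 20 = 1, and ∂_2 has invariant factor 2 > 1, so H_1 = Z ⊕ Z/2.
  H_2: rank ker ∂_2 − rank ∂_3 = (20 − 20) − 0 = 0, and there is no ∂_3, so H_2 = 0.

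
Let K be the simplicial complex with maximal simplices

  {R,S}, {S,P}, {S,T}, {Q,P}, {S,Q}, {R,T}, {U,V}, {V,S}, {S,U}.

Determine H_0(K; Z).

Order the vertices as P < Q < R < S < T < U < V. Listing each simplex with vertices in this order, K has dimension 1 with simplices:

  0-simplices (7): P, Q, R, S, T, U, V
  1-simplices (9): PQ, PS, QS, RS, RT, ST, SU, SV, UV

giving chain groups C_0 ≅ Z^7, C_1 ≅ Z^9.

The boundary map ∂_1: C_1 → C_0 sends each edge [p,q] (with p < q) to q − p. For instance
  ∂SU = U − S.
As a 7×9 matrix over Z this has rank 6, with invariant factors (1,1,1,1,1,1).

Reading off H_k = ker ∂_k / im ∂_{k+1}:

  H_0: rank C_0 − rank ∂_1 = 7 − 6 = 1, and the invariant factors of ∂_1 are all 1, so H_0 = Z.

H_0 ≅ Z.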